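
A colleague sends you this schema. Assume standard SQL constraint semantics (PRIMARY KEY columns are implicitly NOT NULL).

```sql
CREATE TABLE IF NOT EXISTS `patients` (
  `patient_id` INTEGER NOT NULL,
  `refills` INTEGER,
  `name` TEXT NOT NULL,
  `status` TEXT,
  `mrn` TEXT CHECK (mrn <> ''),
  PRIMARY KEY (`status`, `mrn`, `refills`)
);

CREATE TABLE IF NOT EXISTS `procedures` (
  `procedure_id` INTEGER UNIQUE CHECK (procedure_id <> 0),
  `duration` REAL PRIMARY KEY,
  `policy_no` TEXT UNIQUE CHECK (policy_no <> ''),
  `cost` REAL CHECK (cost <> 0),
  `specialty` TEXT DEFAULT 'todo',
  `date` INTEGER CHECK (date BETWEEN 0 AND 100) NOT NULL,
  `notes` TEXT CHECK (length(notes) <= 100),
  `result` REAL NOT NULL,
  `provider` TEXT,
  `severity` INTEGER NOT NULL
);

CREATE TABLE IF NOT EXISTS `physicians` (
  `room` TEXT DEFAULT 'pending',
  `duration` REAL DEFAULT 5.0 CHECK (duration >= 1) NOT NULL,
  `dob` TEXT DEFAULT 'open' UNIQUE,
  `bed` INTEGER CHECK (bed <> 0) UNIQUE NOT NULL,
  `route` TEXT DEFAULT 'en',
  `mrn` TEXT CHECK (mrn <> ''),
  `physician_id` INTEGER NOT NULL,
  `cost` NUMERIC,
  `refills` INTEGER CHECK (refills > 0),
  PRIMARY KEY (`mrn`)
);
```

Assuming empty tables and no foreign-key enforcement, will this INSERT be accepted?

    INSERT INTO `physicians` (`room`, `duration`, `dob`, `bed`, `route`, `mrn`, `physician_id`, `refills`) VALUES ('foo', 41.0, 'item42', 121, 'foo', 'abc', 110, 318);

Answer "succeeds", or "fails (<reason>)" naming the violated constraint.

succeeds

NOT NULL columns: bed is supplied; duration is supplied; mrn is supplied; physician_id is supplied.
CHECK constraints: 41.0 satisfies (duration >= 1); 121 satisfies (bed <> 0); 'abc' satisfies (mrn <> ''); 318 satisfies (refills > 0).
No constraint is violated.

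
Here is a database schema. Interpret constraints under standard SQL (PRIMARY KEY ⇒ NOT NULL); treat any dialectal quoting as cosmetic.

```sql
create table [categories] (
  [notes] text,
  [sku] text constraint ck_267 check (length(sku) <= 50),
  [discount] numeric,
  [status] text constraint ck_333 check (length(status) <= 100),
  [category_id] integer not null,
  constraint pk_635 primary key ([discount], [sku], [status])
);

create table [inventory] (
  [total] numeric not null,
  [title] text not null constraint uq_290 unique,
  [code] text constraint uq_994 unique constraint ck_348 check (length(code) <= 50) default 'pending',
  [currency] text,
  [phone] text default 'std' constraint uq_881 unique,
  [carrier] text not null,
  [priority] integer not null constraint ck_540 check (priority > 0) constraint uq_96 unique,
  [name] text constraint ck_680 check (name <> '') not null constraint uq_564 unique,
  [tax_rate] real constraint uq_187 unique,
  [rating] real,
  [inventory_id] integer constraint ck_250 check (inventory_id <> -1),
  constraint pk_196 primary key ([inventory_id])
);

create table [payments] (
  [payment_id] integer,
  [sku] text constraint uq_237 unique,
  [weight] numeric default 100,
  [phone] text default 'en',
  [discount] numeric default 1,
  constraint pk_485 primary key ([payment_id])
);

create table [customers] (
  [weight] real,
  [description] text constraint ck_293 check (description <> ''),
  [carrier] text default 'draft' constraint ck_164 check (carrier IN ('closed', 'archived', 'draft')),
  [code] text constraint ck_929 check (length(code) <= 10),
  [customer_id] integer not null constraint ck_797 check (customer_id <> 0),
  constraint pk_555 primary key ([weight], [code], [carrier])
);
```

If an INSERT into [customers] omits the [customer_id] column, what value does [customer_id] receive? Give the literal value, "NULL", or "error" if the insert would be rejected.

customer_id has no DEFAULT clause.
Omitting it would insert NULL, but it is declared NOT NULL, so the INSERT fails.

error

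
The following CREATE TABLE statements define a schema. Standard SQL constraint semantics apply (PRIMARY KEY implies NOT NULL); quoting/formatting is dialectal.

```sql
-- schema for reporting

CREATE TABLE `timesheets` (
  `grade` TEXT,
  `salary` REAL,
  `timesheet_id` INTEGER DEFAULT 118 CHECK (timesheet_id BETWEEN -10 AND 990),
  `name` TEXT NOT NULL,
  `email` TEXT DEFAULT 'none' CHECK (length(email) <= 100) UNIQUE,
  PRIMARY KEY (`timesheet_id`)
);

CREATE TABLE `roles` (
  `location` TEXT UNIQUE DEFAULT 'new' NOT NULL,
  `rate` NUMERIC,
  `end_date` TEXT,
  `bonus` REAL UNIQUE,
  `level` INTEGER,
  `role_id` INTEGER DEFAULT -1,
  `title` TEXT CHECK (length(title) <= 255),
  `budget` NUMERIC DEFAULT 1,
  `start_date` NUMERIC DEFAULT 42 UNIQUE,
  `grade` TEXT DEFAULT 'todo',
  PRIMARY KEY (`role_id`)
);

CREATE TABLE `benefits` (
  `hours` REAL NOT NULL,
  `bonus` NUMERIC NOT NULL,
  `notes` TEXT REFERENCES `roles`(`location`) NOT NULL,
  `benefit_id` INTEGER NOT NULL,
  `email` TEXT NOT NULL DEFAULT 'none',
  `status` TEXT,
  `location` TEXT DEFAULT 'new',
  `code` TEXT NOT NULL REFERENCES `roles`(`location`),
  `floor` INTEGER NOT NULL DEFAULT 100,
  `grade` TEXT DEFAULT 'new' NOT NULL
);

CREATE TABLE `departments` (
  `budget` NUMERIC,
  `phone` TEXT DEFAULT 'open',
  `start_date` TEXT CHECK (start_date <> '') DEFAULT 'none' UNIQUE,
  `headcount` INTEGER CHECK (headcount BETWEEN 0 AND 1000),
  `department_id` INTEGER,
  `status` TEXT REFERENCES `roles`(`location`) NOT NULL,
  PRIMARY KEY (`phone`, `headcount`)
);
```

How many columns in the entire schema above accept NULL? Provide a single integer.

16

timesheets: 3 nullable (grade, salary, email — PK (timesheet_id) and explicit NOT NULL columns excluded).
roles: 8 nullable (rate, end_date, bonus, level, title, budget, start_date, grade — PK (role_id) and explicit NOT NULL columns excluded).
benefits: 2 nullable (status, location — PK none and explicit NOT NULL columns excluded).
departments: 3 nullable (budget, start_date, department_id — PK (phone, headcount) and explicit NOT NULL columns excluded).
Total: 3 + 8 + 2 + 3 = 16.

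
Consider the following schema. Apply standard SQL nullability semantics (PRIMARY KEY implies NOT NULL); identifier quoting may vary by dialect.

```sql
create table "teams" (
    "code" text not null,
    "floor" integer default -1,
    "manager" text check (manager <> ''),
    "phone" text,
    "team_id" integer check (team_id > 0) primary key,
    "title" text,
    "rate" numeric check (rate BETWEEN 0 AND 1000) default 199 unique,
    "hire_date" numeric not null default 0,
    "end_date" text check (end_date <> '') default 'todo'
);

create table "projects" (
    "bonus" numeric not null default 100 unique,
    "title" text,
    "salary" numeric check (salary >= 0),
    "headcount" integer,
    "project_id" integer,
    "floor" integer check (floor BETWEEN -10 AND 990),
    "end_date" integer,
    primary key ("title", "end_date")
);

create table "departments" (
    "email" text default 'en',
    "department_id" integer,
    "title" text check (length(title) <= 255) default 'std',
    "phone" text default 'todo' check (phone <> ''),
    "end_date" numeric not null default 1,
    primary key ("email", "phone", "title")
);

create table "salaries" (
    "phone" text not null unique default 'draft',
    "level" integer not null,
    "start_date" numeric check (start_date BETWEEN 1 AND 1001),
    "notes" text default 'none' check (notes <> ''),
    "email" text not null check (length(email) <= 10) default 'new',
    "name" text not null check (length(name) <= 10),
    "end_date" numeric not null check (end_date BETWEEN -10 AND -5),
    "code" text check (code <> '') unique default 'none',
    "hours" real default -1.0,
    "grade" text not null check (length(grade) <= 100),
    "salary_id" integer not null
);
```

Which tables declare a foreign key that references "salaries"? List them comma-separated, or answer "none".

No REFERENCES clause anywhere in the schema names salaries.

none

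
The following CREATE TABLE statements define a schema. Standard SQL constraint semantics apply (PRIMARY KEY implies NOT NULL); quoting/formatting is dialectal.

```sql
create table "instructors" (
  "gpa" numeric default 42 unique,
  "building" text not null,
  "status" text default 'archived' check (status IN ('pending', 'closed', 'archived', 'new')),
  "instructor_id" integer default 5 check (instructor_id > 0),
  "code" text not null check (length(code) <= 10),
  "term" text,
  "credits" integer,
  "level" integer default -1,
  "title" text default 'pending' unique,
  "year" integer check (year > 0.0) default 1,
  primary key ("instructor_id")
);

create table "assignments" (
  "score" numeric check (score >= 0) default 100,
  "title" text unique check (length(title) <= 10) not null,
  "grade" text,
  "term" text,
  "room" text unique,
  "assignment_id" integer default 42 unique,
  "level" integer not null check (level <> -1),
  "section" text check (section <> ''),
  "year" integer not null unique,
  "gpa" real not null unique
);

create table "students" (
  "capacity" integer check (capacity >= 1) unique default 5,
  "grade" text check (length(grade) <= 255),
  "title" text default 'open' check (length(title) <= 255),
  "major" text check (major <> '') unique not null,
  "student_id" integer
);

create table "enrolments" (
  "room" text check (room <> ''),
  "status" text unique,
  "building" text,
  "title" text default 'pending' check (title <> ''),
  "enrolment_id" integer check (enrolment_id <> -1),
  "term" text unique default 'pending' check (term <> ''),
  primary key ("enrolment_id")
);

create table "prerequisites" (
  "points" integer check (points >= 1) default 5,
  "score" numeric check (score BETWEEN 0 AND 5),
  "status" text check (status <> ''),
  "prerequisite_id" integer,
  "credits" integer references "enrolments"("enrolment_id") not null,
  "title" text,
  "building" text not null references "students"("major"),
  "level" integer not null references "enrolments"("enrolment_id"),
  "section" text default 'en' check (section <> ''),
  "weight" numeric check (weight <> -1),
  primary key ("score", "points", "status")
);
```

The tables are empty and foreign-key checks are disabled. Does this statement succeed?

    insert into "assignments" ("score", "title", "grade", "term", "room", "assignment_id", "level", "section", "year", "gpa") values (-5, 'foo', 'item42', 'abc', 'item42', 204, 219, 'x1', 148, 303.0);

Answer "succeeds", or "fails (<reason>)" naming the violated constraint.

The value -5 for score violates CHECK (score >= 0).

fails (CHECK on score)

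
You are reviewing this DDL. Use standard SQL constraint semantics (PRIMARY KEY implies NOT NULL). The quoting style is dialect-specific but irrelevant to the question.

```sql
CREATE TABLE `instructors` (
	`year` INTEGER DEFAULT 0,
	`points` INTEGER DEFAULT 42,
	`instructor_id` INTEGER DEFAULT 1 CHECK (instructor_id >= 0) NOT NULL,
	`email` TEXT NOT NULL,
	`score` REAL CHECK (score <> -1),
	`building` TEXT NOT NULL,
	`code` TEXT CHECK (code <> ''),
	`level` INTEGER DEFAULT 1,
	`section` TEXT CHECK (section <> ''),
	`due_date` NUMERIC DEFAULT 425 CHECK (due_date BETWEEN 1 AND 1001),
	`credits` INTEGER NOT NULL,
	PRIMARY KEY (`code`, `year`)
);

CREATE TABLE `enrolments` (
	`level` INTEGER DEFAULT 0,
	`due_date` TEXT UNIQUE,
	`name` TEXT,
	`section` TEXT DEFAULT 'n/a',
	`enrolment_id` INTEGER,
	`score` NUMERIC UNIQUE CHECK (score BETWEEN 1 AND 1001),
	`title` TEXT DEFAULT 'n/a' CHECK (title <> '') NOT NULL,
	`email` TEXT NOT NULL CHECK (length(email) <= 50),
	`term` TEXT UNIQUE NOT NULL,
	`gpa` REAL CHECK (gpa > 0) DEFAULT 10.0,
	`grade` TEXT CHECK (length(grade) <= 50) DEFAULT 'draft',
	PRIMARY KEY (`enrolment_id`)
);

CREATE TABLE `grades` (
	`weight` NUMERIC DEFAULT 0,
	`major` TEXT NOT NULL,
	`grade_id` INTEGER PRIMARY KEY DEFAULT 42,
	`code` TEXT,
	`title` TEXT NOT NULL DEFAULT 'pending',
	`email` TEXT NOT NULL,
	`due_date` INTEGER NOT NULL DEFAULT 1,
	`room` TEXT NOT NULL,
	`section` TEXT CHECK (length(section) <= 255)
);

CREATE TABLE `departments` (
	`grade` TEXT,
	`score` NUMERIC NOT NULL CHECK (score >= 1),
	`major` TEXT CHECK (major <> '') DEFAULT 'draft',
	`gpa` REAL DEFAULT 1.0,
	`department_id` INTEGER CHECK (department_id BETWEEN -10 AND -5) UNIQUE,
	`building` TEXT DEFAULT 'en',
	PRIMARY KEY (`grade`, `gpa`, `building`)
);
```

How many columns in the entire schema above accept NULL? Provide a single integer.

instructors: 5 nullable (points, score, level, section, due_date — PK (code, year) and explicit NOT NULL columns excluded).
enrolments: 7 nullable (level, due_date, name, section, score, gpa, grade — PK (enrolment_id) and explicit NOT NULL columns excluded).
grades: 3 nullable (weight, code, section — PK (grade_id) and explicit NOT NULL columns excluded).
departments: 2 nullable (major, department_id — PK (grade, gpa, building) and explicit NOT NULL columns excluded).
Total: 5 + 7 + 3 + 2 = 17.

17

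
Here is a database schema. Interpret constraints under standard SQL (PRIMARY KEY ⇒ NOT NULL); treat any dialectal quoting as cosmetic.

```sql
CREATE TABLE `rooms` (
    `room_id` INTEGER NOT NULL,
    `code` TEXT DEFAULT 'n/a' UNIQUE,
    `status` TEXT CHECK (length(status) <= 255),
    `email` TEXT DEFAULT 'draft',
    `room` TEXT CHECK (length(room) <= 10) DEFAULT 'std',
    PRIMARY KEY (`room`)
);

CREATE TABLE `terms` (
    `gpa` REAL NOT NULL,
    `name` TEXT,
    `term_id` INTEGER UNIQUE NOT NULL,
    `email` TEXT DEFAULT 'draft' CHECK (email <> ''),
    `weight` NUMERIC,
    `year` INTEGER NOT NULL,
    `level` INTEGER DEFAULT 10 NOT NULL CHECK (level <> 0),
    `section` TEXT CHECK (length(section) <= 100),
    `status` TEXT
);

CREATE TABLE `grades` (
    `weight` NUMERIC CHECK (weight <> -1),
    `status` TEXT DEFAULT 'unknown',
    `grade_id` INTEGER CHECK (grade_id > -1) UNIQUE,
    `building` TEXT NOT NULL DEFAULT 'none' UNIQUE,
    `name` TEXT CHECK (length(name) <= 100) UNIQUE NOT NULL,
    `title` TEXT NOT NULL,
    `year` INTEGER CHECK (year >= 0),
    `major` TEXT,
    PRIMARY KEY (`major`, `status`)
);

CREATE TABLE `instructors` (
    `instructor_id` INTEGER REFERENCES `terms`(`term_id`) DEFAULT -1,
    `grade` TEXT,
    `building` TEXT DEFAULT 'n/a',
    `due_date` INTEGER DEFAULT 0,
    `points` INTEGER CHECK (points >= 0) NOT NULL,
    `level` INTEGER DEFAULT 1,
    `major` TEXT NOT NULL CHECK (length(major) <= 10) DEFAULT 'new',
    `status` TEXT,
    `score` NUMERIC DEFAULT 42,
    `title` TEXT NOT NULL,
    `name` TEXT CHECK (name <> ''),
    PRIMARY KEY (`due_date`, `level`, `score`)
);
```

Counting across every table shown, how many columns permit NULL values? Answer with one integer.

rooms: 3 nullable (code, status, email — PK (room) and explicit NOT NULL columns excluded).
terms: 5 nullable (name, email, weight, section, status — PK none and explicit NOT NULL columns excluded).
grades: 3 nullable (weight, grade_id, year — PK (major, status) and explicit NOT NULL columns excluded).
instructors: 5 nullable (instructor_id, grade, building, status, name — PK (due_date, level, score) and explicit NOT NULL columns excluded).
Total: 3 + 5 + 3 + 5 = 16.

16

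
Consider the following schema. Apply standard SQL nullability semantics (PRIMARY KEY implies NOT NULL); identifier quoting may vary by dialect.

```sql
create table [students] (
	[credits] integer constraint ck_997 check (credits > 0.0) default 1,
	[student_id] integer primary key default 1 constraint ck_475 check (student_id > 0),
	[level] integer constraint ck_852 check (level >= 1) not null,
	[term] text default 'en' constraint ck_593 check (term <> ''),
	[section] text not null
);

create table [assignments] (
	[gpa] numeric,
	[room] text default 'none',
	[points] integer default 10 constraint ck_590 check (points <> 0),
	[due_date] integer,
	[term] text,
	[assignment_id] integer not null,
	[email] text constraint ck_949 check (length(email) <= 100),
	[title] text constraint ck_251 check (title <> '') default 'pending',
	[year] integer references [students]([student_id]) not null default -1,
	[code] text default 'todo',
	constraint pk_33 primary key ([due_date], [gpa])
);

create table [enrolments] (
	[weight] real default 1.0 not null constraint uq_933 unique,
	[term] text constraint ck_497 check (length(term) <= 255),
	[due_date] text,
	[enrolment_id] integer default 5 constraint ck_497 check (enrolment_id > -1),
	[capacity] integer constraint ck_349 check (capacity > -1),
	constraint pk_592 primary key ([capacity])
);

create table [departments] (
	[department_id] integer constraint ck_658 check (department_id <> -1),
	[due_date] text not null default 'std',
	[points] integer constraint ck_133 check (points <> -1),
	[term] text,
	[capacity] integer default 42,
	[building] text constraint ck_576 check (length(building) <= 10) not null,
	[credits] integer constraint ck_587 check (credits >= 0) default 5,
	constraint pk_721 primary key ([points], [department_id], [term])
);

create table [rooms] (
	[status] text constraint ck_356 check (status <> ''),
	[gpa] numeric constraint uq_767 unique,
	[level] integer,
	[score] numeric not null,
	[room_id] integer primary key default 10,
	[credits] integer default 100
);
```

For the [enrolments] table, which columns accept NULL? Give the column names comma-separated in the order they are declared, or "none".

- weight: declared NOT NULL → not nullable.
- term: CHECK does not forbid NULL (a CHECK constraint passes when its expression is NULL) → nullable.
- due_date: no NOT NULL constraint applies → nullable.
- enrolment_id: CHECK does not forbid NULL (a CHECK constraint passes when its expression is NULL) → nullable.
- capacity: part of the PRIMARY KEY, which implies NOT NULL → not nullable.

term, due_date, enrolment_id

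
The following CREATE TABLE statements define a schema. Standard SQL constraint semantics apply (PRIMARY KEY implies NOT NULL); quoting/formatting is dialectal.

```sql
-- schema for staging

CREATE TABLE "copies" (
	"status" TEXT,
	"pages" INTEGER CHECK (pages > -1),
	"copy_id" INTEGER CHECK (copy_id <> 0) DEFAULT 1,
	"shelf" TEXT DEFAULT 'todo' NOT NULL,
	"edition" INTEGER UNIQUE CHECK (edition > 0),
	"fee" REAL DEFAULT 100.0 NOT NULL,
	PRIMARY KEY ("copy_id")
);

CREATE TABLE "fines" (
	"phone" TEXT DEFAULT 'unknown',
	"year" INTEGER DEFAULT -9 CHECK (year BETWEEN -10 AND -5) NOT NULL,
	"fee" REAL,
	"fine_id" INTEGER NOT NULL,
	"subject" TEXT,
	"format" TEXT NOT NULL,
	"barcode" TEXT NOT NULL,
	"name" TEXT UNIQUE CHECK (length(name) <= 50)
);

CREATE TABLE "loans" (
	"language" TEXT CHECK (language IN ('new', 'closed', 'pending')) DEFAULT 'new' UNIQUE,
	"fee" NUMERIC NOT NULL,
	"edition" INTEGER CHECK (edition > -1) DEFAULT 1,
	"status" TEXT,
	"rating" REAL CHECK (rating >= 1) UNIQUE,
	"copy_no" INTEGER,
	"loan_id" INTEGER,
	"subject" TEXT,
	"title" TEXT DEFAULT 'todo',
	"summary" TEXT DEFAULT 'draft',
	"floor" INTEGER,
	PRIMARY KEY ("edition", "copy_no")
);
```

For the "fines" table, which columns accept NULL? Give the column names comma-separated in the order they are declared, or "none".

phone, fee, subject, name

- phone: DEFAULT only fills an omitted column; an explicit NULL is still allowed → nullable.
- year: declared NOT NULL → not nullable.
- fee: no NOT NULL constraint applies → nullable.
- fine_id: declared NOT NULL → not nullable.
- subject: no NOT NULL constraint applies → nullable.
- format: declared NOT NULL → not nullable.
- barcode: declared NOT NULL → not nullable.
- name: CHECK does not forbid NULL (a CHECK constraint passes when its expression is NULL) → nullable.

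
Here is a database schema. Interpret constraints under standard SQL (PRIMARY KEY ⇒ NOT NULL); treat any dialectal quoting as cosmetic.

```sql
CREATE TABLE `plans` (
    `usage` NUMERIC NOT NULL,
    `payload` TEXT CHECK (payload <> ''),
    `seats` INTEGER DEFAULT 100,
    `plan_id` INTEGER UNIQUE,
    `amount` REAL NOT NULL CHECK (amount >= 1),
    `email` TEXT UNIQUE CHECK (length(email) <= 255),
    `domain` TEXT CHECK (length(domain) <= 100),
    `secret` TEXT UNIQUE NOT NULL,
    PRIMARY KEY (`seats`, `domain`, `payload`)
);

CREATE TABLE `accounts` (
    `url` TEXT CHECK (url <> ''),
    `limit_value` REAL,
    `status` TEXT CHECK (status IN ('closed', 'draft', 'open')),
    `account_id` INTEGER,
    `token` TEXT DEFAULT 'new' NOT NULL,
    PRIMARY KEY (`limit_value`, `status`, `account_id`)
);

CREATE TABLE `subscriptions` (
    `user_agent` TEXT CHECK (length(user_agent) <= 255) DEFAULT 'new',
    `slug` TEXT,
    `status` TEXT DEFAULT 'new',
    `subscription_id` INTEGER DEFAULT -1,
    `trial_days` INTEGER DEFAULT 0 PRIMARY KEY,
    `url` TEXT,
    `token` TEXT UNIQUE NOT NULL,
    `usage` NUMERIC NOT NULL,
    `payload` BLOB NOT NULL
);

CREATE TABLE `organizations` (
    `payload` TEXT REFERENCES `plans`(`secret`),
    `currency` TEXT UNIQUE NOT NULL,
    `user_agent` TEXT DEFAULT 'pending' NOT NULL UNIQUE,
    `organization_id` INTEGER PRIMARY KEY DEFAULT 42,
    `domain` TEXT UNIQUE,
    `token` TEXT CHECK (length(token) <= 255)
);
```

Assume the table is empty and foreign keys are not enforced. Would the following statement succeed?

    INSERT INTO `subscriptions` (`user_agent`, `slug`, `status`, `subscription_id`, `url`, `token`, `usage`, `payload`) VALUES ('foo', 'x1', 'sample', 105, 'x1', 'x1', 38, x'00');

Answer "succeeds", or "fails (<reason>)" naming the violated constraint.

succeeds

NOT NULL columns: payload is supplied; token is supplied; trial_days defaults to 0; usage is supplied.
CHECK constraints: 'foo' satisfies (length(user_agent) <= 255).
No constraint is violated.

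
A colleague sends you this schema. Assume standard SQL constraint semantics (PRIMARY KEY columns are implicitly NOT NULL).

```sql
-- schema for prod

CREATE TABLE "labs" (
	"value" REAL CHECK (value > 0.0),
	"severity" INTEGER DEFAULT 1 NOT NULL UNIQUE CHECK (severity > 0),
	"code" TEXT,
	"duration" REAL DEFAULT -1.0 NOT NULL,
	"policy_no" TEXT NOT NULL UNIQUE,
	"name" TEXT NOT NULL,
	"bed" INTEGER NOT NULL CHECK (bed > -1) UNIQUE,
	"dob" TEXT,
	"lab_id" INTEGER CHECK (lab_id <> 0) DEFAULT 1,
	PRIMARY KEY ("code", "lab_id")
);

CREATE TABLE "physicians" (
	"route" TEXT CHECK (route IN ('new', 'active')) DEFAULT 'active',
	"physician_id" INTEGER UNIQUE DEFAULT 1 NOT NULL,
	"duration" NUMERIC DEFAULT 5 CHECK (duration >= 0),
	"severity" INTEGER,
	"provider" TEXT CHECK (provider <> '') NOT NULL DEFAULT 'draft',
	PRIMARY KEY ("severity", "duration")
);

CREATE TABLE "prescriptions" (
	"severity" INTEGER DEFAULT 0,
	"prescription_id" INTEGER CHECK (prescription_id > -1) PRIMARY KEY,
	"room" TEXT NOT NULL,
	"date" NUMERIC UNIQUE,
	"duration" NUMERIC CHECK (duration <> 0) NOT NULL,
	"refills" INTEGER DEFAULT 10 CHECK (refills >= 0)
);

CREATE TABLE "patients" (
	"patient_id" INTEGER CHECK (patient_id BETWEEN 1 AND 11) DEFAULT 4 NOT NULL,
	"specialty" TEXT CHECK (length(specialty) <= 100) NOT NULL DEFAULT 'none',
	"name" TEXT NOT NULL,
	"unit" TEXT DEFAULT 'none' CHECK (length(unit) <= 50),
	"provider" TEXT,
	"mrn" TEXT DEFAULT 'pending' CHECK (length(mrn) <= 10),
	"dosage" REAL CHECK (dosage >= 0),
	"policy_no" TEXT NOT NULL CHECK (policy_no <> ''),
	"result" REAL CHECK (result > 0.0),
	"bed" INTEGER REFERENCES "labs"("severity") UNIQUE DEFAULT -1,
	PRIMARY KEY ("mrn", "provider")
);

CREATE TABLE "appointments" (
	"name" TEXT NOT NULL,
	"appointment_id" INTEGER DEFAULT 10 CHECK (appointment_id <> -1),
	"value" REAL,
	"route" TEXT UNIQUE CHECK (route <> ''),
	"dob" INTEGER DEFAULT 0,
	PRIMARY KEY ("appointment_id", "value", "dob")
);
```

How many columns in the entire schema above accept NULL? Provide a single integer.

11

labs: 2 nullable (value, dob — PK (code, lab_id) and explicit NOT NULL columns excluded).
physicians: 1 nullable (route — PK (severity, duration) and explicit NOT NULL columns excluded).
prescriptions: 3 nullable (severity, date, refills — PK (prescription_id) and explicit NOT NULL columns excluded).
patients: 4 nullable (unit, dosage, result, bed — PK (mrn, provider) and explicit NOT NULL columns excluded).
appointments: 1 nullable (route — PK (appointment_id, value, dob) and explicit NOT NULL columns excluded).
Total: 2 + 1 + 3 + 4 + 1 = 11.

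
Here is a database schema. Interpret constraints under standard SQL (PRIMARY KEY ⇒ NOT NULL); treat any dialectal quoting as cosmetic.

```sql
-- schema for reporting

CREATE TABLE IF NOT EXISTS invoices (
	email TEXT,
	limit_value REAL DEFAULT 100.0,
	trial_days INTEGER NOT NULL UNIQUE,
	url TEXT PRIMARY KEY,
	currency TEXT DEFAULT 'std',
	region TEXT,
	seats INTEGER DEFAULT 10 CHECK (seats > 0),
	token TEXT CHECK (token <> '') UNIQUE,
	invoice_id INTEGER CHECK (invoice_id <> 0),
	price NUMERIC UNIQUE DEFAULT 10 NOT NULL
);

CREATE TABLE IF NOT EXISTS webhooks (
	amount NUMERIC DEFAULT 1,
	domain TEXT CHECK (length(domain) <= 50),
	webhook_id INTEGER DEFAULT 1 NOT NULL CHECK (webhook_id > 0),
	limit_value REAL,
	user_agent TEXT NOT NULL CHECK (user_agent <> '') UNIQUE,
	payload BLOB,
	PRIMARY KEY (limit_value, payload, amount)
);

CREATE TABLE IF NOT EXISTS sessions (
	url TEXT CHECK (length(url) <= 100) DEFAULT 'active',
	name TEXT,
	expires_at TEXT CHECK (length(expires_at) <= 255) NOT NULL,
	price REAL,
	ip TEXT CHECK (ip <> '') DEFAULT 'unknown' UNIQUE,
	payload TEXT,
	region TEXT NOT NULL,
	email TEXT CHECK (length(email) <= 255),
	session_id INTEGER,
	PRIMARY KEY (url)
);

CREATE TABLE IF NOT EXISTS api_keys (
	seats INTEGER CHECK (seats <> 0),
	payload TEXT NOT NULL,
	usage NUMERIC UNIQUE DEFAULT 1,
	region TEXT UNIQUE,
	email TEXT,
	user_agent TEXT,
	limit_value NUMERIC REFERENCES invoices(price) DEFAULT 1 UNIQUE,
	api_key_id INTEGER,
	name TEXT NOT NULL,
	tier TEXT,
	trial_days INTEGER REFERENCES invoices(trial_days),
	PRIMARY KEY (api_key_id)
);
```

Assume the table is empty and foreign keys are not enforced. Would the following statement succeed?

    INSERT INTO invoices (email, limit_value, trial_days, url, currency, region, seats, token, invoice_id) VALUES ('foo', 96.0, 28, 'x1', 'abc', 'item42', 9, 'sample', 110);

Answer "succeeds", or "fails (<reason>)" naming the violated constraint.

NOT NULL columns: price defaults to 10; trial_days is supplied; url is supplied.
CHECK constraints: 9 satisfies (seats > 0); 'sample' satisfies (token <> ''); 110 satisfies (invoice_id <> 0).
No constraint is violated.

succeeds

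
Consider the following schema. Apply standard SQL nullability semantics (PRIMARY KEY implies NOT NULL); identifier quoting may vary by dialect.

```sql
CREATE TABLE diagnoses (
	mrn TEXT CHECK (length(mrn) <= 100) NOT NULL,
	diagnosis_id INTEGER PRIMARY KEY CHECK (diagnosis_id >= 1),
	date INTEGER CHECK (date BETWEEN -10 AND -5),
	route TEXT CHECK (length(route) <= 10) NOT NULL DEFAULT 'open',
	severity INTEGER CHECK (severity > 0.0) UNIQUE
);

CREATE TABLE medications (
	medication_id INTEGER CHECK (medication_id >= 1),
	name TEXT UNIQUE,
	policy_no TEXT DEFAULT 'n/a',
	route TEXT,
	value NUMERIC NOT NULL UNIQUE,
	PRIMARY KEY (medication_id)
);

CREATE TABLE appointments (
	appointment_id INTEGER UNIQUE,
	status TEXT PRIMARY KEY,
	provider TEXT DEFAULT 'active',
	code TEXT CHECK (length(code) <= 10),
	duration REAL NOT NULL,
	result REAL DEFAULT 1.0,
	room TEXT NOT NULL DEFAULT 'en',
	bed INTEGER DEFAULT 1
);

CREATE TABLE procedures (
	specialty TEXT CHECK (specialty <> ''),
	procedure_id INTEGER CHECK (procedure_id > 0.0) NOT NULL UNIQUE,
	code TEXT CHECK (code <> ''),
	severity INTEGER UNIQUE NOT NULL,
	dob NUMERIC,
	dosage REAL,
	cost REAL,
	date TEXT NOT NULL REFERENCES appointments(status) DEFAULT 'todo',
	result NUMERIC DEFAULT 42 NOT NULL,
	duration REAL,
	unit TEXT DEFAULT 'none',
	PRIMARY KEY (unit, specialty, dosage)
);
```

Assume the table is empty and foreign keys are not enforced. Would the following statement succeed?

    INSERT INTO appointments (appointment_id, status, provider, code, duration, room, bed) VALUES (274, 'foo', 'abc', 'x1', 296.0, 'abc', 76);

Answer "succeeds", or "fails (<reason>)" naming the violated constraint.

NOT NULL columns: duration is supplied; room is supplied; status is supplied.
CHECK constraints: 'x1' satisfies (length(code) <= 10).
No constraint is violated.

succeeds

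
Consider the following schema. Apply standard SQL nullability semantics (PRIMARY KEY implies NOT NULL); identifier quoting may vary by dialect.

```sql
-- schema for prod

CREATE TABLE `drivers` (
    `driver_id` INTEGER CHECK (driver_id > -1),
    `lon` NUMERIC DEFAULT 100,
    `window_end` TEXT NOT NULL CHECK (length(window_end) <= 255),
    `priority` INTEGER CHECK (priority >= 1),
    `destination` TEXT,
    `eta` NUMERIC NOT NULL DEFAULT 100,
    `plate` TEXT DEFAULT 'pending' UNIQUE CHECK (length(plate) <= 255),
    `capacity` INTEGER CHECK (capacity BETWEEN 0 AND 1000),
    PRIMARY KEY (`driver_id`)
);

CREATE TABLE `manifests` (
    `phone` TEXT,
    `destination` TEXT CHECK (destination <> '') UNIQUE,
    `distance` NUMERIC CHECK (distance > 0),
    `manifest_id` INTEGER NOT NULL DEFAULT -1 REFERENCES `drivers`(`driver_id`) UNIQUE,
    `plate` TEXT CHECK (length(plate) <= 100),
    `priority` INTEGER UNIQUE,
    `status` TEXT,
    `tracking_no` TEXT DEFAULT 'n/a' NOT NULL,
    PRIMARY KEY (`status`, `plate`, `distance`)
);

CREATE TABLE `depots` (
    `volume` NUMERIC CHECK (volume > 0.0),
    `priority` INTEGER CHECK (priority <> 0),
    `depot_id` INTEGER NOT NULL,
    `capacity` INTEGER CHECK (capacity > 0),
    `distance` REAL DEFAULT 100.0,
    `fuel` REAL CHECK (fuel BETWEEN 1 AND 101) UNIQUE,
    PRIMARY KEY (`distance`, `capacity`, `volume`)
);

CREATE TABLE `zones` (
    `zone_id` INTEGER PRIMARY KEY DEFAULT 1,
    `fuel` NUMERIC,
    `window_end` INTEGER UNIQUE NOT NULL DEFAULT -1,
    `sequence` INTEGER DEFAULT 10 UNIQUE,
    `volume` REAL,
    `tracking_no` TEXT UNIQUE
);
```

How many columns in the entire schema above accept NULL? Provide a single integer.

14

drivers: 5 nullable (lon, priority, destination, plate, capacity — PK (driver_id) and explicit NOT NULL columns excluded).
manifests: 3 nullable (phone, destination, priority — PK (status, plate, distance) and explicit NOT NULL columns excluded).
depots: 2 nullable (priority, fuel — PK (distance, capacity, volume) and explicit NOT NULL columns excluded).
zones: 4 nullable (fuel, sequence, volume, tracking_no — PK (zone_id) and explicit NOT NULL columns excluded).
Total: 5 + 3 + 2 + 4 = 14.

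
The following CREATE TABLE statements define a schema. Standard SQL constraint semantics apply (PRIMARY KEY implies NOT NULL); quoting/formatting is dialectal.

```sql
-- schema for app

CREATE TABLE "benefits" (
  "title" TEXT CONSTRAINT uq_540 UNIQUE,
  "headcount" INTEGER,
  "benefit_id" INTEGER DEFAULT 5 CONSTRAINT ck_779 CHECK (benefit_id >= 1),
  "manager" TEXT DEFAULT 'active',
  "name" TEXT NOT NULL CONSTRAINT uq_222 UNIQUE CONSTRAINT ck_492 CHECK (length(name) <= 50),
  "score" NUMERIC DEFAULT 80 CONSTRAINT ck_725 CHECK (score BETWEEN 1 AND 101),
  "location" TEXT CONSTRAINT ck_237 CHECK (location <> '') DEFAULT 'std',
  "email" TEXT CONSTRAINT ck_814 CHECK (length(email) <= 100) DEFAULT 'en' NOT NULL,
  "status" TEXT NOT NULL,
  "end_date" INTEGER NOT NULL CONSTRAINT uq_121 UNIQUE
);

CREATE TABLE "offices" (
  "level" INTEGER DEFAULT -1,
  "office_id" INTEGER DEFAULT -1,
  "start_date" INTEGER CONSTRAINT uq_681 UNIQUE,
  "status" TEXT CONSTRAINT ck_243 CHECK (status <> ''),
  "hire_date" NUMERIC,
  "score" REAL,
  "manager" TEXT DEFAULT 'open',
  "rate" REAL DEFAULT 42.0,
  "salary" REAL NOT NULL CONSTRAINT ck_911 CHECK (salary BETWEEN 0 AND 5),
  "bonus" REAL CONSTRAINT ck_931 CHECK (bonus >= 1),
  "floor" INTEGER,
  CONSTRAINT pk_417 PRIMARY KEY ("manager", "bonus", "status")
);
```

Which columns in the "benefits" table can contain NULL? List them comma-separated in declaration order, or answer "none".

title, headcount, benefit_id, manager, score, location

- title: UNIQUE does not imply NOT NULL → nullable.
- headcount: no NOT NULL constraint applies → nullable.
- benefit_id: CHECK does not forbid NULL (a CHECK constraint passes when its expression is NULL) → nullable.
- manager: DEFAULT only fills an omitted column; an explicit NULL is still allowed → nullable.
- name: declared NOT NULL → not nullable.
- score: CHECK does not forbid NULL (a CHECK constraint passes when its expression is NULL) → nullable.
- location: CHECK does not forbid NULL (a CHECK constraint passes when its expression is NULL) → nullable.
- email: declared NOT NULL → not nullable.
- status: declared NOT NULL → not nullable.
- end_date: declared NOT NULL → not nullable.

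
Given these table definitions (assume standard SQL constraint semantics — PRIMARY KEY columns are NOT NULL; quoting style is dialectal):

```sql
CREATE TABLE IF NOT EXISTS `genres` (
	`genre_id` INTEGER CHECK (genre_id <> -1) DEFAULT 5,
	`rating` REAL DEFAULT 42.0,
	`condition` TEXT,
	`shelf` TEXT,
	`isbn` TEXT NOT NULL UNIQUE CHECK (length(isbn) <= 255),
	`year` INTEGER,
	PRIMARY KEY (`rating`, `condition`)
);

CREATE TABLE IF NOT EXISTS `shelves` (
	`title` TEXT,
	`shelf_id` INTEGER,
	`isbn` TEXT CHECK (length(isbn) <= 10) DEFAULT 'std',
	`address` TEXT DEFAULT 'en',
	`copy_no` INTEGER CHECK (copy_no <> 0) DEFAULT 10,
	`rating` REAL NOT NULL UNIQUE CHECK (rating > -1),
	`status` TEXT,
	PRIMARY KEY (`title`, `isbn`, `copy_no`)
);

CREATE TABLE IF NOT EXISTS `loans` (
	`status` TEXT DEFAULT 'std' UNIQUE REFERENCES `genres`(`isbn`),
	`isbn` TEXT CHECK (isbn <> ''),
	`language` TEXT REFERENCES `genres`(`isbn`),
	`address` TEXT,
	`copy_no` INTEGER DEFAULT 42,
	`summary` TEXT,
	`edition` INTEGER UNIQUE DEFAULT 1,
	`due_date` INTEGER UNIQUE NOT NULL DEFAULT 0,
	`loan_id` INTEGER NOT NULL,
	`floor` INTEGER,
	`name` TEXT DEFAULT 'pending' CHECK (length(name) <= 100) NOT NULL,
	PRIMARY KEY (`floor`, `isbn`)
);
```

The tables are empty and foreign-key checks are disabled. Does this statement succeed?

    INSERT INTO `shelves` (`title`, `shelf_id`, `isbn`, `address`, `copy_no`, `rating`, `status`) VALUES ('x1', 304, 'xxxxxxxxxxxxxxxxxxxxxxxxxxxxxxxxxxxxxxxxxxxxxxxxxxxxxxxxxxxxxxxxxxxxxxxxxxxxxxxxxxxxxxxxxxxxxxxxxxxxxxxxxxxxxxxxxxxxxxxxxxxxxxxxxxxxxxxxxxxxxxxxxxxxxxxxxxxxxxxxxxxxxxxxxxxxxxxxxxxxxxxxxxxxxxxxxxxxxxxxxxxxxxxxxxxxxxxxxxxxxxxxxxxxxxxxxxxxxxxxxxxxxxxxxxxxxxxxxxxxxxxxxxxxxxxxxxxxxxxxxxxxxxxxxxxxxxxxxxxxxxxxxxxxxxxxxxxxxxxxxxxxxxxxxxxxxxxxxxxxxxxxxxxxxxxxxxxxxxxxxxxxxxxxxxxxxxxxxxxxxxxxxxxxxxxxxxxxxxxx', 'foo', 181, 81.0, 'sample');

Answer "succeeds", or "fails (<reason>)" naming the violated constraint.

fails (CHECK on isbn)

The value 'xxxxxxxxxxxxxxxxxxxxxxxxxxxxxxxxxxxxxxxxxxxxxxxxxxxxxxxxxxxxxxxxxxxxxxxxxxxxxxxxxxxxxxxxxxxxxxxxxxxxxxxxxxxxxxxxxxxxxxxxxxxxxxxxxxxxxxxxxxxxxxxxxxxxxxxxxxxxxxxxxxxxxxxxxxxxxxxxxxxxxxxxxxxxxxxxxxxxxxxxxxxxxxxxxxxxxxxxxxxxxxxxxxxxxxxxxxxxxxxxxxxxxxxxxxxxxxxxxxxxxxxxxxxxxxxxxxxxxxxxxxxxxxxxxxxxxxxxxxxxxxxxxxxxxxxxxxxxxxxxxxxxxxxxxxxxxxxxxxxxxxxxxxxxxxxxxxxxxxxxxxxxxxxxxxxxxxxxxxxxxxxxxxxxxxxxxxxxxxxx' for isbn violates CHECK (length(isbn) <= 10).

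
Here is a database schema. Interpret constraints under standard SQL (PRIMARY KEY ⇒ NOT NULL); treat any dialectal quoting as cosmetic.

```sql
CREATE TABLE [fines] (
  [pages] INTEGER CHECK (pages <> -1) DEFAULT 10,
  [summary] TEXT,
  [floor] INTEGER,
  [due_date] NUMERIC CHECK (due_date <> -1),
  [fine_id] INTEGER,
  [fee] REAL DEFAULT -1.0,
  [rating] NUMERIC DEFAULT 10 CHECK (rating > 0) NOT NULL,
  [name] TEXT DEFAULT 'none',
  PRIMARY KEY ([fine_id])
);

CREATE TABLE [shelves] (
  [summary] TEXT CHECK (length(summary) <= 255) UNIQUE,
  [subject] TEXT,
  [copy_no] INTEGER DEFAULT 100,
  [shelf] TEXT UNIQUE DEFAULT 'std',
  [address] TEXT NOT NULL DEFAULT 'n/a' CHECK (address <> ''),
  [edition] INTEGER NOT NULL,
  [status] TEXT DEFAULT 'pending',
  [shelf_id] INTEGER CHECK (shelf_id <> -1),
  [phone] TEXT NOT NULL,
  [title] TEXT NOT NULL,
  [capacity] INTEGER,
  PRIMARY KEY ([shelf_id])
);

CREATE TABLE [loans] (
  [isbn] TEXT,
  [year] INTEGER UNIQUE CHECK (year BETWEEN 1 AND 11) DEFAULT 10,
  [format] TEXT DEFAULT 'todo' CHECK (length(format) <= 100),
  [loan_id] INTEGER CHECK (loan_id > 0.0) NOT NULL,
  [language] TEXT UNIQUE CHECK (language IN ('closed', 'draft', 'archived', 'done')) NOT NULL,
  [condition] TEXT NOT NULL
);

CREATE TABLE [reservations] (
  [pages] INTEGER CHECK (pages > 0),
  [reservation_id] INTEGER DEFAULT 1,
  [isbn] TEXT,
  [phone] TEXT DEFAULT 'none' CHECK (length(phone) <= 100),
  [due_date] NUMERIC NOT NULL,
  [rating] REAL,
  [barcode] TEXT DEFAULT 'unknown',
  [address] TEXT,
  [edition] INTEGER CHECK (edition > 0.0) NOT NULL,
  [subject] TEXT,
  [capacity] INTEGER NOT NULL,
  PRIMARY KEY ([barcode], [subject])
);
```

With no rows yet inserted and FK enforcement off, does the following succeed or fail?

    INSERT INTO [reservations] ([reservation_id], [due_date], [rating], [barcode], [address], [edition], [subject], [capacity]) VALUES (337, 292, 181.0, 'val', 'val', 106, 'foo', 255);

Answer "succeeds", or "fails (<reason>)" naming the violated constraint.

succeeds

NOT NULL columns: barcode is supplied; capacity is supplied; due_date is supplied; edition is supplied; subject is supplied.
CHECK constraints: 106 satisfies (edition > 0.0).
No constraint is violated.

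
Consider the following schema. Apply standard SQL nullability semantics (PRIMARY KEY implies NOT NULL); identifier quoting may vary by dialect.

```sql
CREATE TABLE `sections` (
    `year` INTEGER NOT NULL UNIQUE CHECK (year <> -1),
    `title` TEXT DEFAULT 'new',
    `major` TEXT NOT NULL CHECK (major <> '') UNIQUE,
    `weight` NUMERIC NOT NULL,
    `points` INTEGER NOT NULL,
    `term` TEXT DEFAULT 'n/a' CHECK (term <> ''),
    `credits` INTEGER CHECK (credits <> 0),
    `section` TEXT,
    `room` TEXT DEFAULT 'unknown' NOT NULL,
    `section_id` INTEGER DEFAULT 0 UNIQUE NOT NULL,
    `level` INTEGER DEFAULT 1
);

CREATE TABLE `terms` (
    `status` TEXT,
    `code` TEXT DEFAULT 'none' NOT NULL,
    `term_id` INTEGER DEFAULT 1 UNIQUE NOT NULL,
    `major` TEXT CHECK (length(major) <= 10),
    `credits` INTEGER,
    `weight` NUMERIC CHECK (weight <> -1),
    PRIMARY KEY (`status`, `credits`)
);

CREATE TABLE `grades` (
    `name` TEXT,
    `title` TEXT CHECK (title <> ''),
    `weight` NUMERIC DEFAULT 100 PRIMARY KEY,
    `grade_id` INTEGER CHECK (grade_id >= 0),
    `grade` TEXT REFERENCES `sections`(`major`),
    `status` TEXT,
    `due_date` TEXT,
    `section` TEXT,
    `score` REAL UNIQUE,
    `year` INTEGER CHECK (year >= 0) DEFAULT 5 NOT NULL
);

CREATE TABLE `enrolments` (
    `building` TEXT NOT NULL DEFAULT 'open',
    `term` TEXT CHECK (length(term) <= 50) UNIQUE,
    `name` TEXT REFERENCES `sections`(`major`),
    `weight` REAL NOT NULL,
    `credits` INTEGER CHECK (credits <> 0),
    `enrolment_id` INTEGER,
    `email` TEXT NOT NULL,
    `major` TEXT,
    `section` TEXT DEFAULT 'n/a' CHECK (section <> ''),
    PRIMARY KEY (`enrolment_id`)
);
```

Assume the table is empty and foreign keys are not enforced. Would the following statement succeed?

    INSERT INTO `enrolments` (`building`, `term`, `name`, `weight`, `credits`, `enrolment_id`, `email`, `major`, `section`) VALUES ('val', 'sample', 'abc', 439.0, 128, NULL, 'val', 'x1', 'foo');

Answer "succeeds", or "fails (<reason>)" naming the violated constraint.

enrolment_id is explicitly set to NULL, but enrolment_id is part of the PRIMARY KEY (implied NOT NULL).

fails (NOT NULL on enrolment_id)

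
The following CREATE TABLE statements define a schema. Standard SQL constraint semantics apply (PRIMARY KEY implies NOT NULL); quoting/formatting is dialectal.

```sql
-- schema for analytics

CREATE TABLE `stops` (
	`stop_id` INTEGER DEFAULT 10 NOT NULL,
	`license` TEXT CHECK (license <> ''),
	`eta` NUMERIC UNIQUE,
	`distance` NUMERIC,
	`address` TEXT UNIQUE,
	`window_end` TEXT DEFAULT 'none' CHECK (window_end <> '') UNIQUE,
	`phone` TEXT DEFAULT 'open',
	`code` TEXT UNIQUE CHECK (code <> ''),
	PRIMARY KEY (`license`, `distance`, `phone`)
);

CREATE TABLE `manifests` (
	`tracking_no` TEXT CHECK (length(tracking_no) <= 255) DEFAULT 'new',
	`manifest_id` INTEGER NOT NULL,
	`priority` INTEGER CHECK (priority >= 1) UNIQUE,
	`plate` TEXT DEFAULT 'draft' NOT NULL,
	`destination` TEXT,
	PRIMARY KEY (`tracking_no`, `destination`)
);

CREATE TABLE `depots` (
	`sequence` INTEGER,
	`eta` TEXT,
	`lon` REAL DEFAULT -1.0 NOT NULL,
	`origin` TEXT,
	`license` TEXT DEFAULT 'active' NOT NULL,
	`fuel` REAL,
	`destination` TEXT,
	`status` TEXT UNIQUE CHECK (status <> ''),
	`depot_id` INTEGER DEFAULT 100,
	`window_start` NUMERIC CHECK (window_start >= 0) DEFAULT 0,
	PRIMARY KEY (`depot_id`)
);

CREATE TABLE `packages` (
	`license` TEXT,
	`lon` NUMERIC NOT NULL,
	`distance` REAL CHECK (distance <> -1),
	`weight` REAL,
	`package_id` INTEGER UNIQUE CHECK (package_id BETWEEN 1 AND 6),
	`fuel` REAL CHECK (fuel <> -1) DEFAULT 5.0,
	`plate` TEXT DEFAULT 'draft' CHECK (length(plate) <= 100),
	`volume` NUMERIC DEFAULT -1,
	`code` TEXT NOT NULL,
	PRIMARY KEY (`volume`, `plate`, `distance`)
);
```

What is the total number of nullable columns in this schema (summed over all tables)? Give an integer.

stops: 4 nullable (eta, address, window_end, code — PK (license, distance, phone) and explicit NOT NULL columns excluded).
manifests: 1 nullable (priority — PK (tracking_no, destination) and explicit NOT NULL columns excluded).
depots: 7 nullable (sequence, eta, origin, fuel, destination, status, window_start — PK (depot_id) and explicit NOT NULL columns excluded).
packages: 4 nullable (license, weight, package_id, fuel — PK (volume, plate, distance) and explicit NOT NULL columns excluded).
Total: 4 + 1 + 7 + 4 = 16.

16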